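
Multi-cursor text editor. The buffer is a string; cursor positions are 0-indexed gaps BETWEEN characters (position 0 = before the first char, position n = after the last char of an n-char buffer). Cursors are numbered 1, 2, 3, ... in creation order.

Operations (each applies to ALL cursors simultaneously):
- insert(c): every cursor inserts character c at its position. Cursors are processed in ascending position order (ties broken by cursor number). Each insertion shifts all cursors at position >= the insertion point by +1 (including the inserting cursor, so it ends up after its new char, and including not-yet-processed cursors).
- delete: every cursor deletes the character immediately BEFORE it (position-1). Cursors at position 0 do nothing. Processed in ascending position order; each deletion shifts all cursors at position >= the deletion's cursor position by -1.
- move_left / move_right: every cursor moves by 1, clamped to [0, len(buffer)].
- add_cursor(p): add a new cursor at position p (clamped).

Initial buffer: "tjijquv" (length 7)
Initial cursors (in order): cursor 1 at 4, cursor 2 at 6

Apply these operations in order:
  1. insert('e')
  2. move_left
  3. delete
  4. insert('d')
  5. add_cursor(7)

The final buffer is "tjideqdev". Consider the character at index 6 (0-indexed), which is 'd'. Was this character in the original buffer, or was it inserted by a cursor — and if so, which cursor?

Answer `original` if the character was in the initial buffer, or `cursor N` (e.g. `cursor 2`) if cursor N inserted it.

After op 1 (insert('e')): buffer="tjijequev" (len 9), cursors c1@5 c2@8, authorship ....1..2.
After op 2 (move_left): buffer="tjijequev" (len 9), cursors c1@4 c2@7, authorship ....1..2.
After op 3 (delete): buffer="tjieqev" (len 7), cursors c1@3 c2@5, authorship ...1.2.
After op 4 (insert('d')): buffer="tjideqdev" (len 9), cursors c1@4 c2@7, authorship ...11.22.
After op 5 (add_cursor(7)): buffer="tjideqdev" (len 9), cursors c1@4 c2@7 c3@7, authorship ...11.22.
Authorship (.=original, N=cursor N): . . . 1 1 . 2 2 .
Index 6: author = 2

Answer: cursor 2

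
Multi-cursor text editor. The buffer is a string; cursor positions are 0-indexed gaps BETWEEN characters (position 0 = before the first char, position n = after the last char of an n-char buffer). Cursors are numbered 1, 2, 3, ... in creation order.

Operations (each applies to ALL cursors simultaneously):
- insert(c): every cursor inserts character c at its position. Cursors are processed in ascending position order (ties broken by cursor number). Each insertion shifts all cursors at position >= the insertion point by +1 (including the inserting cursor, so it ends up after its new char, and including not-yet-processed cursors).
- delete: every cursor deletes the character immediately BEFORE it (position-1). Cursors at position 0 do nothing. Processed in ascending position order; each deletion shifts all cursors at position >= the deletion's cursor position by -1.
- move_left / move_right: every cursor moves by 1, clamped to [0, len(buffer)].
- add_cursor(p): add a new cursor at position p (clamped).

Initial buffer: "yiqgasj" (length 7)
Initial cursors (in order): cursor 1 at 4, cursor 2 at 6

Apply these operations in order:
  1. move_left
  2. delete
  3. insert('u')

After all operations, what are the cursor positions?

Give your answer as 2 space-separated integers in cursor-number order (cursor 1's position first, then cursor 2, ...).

After op 1 (move_left): buffer="yiqgasj" (len 7), cursors c1@3 c2@5, authorship .......
After op 2 (delete): buffer="yigsj" (len 5), cursors c1@2 c2@3, authorship .....
After op 3 (insert('u')): buffer="yiugusj" (len 7), cursors c1@3 c2@5, authorship ..1.2..

Answer: 3 5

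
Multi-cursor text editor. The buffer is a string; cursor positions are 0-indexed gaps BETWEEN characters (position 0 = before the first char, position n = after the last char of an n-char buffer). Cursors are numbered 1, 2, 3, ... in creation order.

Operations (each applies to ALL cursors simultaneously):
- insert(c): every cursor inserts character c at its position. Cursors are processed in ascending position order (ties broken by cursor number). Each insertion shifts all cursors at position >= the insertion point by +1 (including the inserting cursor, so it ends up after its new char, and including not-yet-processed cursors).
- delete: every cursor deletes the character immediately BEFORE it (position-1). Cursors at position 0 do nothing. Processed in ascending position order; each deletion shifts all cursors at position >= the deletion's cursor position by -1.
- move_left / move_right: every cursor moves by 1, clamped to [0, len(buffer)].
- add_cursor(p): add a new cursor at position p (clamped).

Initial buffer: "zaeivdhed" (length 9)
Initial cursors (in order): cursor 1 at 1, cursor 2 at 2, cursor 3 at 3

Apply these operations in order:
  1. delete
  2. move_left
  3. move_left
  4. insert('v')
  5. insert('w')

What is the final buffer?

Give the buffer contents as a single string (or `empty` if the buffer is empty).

Answer: vvvwwwivdhed

Derivation:
After op 1 (delete): buffer="ivdhed" (len 6), cursors c1@0 c2@0 c3@0, authorship ......
After op 2 (move_left): buffer="ivdhed" (len 6), cursors c1@0 c2@0 c3@0, authorship ......
After op 3 (move_left): buffer="ivdhed" (len 6), cursors c1@0 c2@0 c3@0, authorship ......
After op 4 (insert('v')): buffer="vvvivdhed" (len 9), cursors c1@3 c2@3 c3@3, authorship 123......
After op 5 (insert('w')): buffer="vvvwwwivdhed" (len 12), cursors c1@6 c2@6 c3@6, authorship 123123......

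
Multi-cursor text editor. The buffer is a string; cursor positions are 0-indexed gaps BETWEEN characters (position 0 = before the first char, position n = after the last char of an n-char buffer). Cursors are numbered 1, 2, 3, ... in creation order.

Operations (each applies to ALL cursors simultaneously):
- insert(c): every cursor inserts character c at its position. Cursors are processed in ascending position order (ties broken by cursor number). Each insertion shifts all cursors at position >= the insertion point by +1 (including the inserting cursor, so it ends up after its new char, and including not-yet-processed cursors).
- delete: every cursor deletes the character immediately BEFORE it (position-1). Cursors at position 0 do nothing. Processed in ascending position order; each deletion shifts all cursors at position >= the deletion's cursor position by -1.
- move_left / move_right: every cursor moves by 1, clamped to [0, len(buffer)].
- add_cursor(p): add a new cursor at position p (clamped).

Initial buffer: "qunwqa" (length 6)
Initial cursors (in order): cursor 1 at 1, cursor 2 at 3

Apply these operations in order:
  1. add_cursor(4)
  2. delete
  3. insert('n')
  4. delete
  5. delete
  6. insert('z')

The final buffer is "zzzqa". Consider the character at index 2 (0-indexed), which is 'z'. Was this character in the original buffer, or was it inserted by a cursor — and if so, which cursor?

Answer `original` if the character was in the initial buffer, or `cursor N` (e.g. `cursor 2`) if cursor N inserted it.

Answer: cursor 3

Derivation:
After op 1 (add_cursor(4)): buffer="qunwqa" (len 6), cursors c1@1 c2@3 c3@4, authorship ......
After op 2 (delete): buffer="uqa" (len 3), cursors c1@0 c2@1 c3@1, authorship ...
After op 3 (insert('n')): buffer="nunnqa" (len 6), cursors c1@1 c2@4 c3@4, authorship 1.23..
After op 4 (delete): buffer="uqa" (len 3), cursors c1@0 c2@1 c3@1, authorship ...
After op 5 (delete): buffer="qa" (len 2), cursors c1@0 c2@0 c3@0, authorship ..
After op 6 (insert('z')): buffer="zzzqa" (len 5), cursors c1@3 c2@3 c3@3, authorship 123..
Authorship (.=original, N=cursor N): 1 2 3 . .
Index 2: author = 3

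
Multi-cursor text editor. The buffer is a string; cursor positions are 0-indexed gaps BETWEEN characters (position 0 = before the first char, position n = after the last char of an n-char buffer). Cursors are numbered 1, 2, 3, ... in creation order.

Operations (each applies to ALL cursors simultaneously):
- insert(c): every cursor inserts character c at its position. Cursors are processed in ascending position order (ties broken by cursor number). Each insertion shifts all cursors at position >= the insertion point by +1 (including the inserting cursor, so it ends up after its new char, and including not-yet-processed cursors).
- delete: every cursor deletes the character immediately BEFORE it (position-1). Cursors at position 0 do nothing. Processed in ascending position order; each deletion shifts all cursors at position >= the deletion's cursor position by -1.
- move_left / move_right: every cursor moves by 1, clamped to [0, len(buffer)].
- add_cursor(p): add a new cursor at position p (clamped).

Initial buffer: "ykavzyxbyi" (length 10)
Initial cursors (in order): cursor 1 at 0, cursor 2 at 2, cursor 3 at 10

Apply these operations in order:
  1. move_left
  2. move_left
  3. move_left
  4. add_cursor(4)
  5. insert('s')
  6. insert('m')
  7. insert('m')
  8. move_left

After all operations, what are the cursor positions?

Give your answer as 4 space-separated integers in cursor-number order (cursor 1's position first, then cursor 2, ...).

After op 1 (move_left): buffer="ykavzyxbyi" (len 10), cursors c1@0 c2@1 c3@9, authorship ..........
After op 2 (move_left): buffer="ykavzyxbyi" (len 10), cursors c1@0 c2@0 c3@8, authorship ..........
After op 3 (move_left): buffer="ykavzyxbyi" (len 10), cursors c1@0 c2@0 c3@7, authorship ..........
After op 4 (add_cursor(4)): buffer="ykavzyxbyi" (len 10), cursors c1@0 c2@0 c4@4 c3@7, authorship ..........
After op 5 (insert('s')): buffer="ssykavszyxsbyi" (len 14), cursors c1@2 c2@2 c4@7 c3@11, authorship 12....4...3...
After op 6 (insert('m')): buffer="ssmmykavsmzyxsmbyi" (len 18), cursors c1@4 c2@4 c4@10 c3@15, authorship 1212....44...33...
After op 7 (insert('m')): buffer="ssmmmmykavsmmzyxsmmbyi" (len 22), cursors c1@6 c2@6 c4@13 c3@19, authorship 121212....444...333...
After op 8 (move_left): buffer="ssmmmmykavsmmzyxsmmbyi" (len 22), cursors c1@5 c2@5 c4@12 c3@18, authorship 121212....444...333...

Answer: 5 5 18 12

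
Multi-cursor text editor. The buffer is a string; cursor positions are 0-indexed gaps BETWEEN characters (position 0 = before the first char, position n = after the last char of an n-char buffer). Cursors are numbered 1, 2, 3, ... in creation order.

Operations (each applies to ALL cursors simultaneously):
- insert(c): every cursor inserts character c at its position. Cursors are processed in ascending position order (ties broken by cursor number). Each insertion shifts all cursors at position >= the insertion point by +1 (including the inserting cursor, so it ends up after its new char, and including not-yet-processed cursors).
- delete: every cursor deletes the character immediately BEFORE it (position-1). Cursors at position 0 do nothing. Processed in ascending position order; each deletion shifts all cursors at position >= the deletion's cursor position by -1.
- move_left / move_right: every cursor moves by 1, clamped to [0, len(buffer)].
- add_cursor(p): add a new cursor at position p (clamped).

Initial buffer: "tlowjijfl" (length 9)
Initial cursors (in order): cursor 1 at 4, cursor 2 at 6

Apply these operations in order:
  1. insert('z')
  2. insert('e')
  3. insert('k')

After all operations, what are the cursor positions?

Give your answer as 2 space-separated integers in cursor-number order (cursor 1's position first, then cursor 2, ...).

After op 1 (insert('z')): buffer="tlowzjizjfl" (len 11), cursors c1@5 c2@8, authorship ....1..2...
After op 2 (insert('e')): buffer="tlowzejizejfl" (len 13), cursors c1@6 c2@10, authorship ....11..22...
After op 3 (insert('k')): buffer="tlowzekjizekjfl" (len 15), cursors c1@7 c2@12, authorship ....111..222...

Answer: 7 12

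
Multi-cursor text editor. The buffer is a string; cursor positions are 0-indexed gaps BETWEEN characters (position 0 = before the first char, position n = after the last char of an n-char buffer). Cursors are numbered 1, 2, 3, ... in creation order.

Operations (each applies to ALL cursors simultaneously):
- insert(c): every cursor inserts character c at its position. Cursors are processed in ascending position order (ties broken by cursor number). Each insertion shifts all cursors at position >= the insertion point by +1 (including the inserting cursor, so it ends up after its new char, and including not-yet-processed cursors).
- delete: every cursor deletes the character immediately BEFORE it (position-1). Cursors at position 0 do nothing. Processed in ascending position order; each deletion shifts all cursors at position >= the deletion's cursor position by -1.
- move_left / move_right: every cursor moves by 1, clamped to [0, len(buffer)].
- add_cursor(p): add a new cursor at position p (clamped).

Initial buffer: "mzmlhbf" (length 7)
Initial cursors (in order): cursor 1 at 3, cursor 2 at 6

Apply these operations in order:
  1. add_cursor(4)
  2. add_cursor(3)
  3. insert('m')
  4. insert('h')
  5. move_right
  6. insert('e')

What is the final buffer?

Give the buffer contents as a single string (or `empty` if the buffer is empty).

Answer: mzmmmhhleemhhebmhfe

Derivation:
After op 1 (add_cursor(4)): buffer="mzmlhbf" (len 7), cursors c1@3 c3@4 c2@6, authorship .......
After op 2 (add_cursor(3)): buffer="mzmlhbf" (len 7), cursors c1@3 c4@3 c3@4 c2@6, authorship .......
After op 3 (insert('m')): buffer="mzmmmlmhbmf" (len 11), cursors c1@5 c4@5 c3@7 c2@10, authorship ...14.3..2.
After op 4 (insert('h')): buffer="mzmmmhhlmhhbmhf" (len 15), cursors c1@7 c4@7 c3@10 c2@14, authorship ...1414.33..22.
After op 5 (move_right): buffer="mzmmmhhlmhhbmhf" (len 15), cursors c1@8 c4@8 c3@11 c2@15, authorship ...1414.33..22.
After op 6 (insert('e')): buffer="mzmmmhhleemhhebmhfe" (len 19), cursors c1@10 c4@10 c3@14 c2@19, authorship ...1414.1433.3.22.2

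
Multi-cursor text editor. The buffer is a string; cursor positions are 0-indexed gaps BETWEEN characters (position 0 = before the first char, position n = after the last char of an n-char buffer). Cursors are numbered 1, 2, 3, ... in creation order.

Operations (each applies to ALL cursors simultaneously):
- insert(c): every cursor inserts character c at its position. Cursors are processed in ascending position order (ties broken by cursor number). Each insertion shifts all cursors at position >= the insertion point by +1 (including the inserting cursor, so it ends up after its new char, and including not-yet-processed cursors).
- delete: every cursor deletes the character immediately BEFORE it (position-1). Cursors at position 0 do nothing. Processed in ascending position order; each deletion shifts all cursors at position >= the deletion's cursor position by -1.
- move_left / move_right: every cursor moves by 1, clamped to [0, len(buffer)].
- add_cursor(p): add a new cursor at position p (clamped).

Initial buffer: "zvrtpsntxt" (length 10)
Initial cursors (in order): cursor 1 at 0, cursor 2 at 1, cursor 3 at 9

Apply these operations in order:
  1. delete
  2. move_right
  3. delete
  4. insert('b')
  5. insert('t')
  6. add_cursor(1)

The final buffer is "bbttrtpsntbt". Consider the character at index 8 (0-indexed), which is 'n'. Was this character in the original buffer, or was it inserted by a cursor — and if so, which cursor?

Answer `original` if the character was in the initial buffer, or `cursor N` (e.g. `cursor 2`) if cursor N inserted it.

After op 1 (delete): buffer="vrtpsntt" (len 8), cursors c1@0 c2@0 c3@7, authorship ........
After op 2 (move_right): buffer="vrtpsntt" (len 8), cursors c1@1 c2@1 c3@8, authorship ........
After op 3 (delete): buffer="rtpsnt" (len 6), cursors c1@0 c2@0 c3@6, authorship ......
After op 4 (insert('b')): buffer="bbrtpsntb" (len 9), cursors c1@2 c2@2 c3@9, authorship 12......3
After op 5 (insert('t')): buffer="bbttrtpsntbt" (len 12), cursors c1@4 c2@4 c3@12, authorship 1212......33
After op 6 (add_cursor(1)): buffer="bbttrtpsntbt" (len 12), cursors c4@1 c1@4 c2@4 c3@12, authorship 1212......33
Authorship (.=original, N=cursor N): 1 2 1 2 . . . . . . 3 3
Index 8: author = original

Answer: original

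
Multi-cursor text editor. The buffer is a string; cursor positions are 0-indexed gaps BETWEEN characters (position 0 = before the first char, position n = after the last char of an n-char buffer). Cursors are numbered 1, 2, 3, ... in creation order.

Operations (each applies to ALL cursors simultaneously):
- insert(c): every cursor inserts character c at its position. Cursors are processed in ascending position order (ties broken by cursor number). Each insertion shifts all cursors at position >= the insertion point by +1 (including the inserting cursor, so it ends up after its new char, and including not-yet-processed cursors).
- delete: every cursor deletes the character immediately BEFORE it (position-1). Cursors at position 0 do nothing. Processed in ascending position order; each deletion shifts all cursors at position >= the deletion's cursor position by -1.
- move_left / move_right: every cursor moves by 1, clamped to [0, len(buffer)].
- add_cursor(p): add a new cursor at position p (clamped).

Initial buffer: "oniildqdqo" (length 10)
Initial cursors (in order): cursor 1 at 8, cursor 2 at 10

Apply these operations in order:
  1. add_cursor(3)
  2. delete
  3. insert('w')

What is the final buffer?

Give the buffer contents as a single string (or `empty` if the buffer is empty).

Answer: onwildqwqw

Derivation:
After op 1 (add_cursor(3)): buffer="oniildqdqo" (len 10), cursors c3@3 c1@8 c2@10, authorship ..........
After op 2 (delete): buffer="onildqq" (len 7), cursors c3@2 c1@6 c2@7, authorship .......
After op 3 (insert('w')): buffer="onwildqwqw" (len 10), cursors c3@3 c1@8 c2@10, authorship ..3....1.2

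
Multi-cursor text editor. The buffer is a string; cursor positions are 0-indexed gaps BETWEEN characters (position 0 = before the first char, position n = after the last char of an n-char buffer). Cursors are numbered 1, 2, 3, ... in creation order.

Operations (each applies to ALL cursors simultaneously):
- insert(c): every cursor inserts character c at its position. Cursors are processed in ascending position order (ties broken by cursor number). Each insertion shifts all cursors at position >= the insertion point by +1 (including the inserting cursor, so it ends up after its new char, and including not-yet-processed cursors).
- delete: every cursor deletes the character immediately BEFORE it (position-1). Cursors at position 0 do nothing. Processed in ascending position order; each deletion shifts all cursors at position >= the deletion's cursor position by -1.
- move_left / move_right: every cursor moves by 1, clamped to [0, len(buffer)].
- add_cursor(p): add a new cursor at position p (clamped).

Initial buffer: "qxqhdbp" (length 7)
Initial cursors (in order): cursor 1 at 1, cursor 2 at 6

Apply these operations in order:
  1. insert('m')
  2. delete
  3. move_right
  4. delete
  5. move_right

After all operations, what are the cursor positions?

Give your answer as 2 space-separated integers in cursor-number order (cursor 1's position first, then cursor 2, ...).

Answer: 2 5

Derivation:
After op 1 (insert('m')): buffer="qmxqhdbmp" (len 9), cursors c1@2 c2@8, authorship .1.....2.
After op 2 (delete): buffer="qxqhdbp" (len 7), cursors c1@1 c2@6, authorship .......
After op 3 (move_right): buffer="qxqhdbp" (len 7), cursors c1@2 c2@7, authorship .......
After op 4 (delete): buffer="qqhdb" (len 5), cursors c1@1 c2@5, authorship .....
After op 5 (move_right): buffer="qqhdb" (len 5), cursors c1@2 c2@5, authorship .....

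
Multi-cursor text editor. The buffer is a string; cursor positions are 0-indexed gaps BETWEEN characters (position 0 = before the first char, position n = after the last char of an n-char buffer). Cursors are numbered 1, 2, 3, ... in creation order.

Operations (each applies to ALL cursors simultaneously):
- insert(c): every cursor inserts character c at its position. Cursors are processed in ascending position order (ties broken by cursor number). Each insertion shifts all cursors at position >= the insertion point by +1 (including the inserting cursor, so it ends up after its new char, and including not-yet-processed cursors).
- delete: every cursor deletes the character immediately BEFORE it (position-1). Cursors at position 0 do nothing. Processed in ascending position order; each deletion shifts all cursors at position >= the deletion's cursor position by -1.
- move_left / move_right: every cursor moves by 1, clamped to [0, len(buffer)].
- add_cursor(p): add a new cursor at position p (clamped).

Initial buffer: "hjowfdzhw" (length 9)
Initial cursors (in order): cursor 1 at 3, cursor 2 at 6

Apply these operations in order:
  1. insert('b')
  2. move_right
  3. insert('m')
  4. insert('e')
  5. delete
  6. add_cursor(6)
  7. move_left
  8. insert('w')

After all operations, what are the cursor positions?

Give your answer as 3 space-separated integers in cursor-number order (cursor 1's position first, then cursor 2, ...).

Answer: 7 13 7

Derivation:
After op 1 (insert('b')): buffer="hjobwfdbzhw" (len 11), cursors c1@4 c2@8, authorship ...1...2...
After op 2 (move_right): buffer="hjobwfdbzhw" (len 11), cursors c1@5 c2@9, authorship ...1...2...
After op 3 (insert('m')): buffer="hjobwmfdbzmhw" (len 13), cursors c1@6 c2@11, authorship ...1.1..2.2..
After op 4 (insert('e')): buffer="hjobwmefdbzmehw" (len 15), cursors c1@7 c2@13, authorship ...1.11..2.22..
After op 5 (delete): buffer="hjobwmfdbzmhw" (len 13), cursors c1@6 c2@11, authorship ...1.1..2.2..
After op 6 (add_cursor(6)): buffer="hjobwmfdbzmhw" (len 13), cursors c1@6 c3@6 c2@11, authorship ...1.1..2.2..
After op 7 (move_left): buffer="hjobwmfdbzmhw" (len 13), cursors c1@5 c3@5 c2@10, authorship ...1.1..2.2..
After op 8 (insert('w')): buffer="hjobwwwmfdbzwmhw" (len 16), cursors c1@7 c3@7 c2@13, authorship ...1.131..2.22..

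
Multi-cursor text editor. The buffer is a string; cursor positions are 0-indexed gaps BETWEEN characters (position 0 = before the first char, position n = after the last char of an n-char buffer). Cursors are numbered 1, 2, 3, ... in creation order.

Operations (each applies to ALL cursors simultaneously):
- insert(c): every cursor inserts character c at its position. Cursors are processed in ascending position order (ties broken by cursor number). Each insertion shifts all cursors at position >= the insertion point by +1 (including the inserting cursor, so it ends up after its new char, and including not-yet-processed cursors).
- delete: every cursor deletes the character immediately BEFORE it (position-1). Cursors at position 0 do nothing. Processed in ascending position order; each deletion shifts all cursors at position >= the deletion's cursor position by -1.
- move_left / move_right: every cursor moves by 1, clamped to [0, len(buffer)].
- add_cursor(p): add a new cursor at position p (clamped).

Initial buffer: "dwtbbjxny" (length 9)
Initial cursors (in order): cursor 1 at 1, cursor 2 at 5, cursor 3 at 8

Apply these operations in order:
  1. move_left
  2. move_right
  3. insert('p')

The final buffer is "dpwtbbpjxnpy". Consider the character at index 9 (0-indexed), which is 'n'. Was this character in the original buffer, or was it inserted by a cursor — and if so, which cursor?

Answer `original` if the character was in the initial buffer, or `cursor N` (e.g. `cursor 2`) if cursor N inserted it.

After op 1 (move_left): buffer="dwtbbjxny" (len 9), cursors c1@0 c2@4 c3@7, authorship .........
After op 2 (move_right): buffer="dwtbbjxny" (len 9), cursors c1@1 c2@5 c3@8, authorship .........
After op 3 (insert('p')): buffer="dpwtbbpjxnpy" (len 12), cursors c1@2 c2@7 c3@11, authorship .1....2...3.
Authorship (.=original, N=cursor N): . 1 . . . . 2 . . . 3 .
Index 9: author = original

Answer: original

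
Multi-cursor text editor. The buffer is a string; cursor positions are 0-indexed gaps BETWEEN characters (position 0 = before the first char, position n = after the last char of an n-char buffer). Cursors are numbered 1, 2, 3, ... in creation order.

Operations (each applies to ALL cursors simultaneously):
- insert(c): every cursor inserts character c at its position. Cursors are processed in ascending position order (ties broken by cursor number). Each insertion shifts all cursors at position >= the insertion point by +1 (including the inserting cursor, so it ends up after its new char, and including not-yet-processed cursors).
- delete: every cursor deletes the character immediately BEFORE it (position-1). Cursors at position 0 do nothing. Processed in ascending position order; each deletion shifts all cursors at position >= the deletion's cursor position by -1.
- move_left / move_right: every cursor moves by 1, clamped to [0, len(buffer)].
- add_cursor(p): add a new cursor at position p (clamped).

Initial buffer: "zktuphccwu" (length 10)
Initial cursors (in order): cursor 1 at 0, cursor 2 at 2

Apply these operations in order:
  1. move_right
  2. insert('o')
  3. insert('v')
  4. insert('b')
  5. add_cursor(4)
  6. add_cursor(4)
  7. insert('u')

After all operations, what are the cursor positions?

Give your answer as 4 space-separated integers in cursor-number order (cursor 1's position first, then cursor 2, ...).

After op 1 (move_right): buffer="zktuphccwu" (len 10), cursors c1@1 c2@3, authorship ..........
After op 2 (insert('o')): buffer="zoktouphccwu" (len 12), cursors c1@2 c2@5, authorship .1..2.......
After op 3 (insert('v')): buffer="zovktovuphccwu" (len 14), cursors c1@3 c2@7, authorship .11..22.......
After op 4 (insert('b')): buffer="zovbktovbuphccwu" (len 16), cursors c1@4 c2@9, authorship .111..222.......
After op 5 (add_cursor(4)): buffer="zovbktovbuphccwu" (len 16), cursors c1@4 c3@4 c2@9, authorship .111..222.......
After op 6 (add_cursor(4)): buffer="zovbktovbuphccwu" (len 16), cursors c1@4 c3@4 c4@4 c2@9, authorship .111..222.......
After op 7 (insert('u')): buffer="zovbuuuktovbuuphccwu" (len 20), cursors c1@7 c3@7 c4@7 c2@13, authorship .111134..2222.......

Answer: 7 13 7 7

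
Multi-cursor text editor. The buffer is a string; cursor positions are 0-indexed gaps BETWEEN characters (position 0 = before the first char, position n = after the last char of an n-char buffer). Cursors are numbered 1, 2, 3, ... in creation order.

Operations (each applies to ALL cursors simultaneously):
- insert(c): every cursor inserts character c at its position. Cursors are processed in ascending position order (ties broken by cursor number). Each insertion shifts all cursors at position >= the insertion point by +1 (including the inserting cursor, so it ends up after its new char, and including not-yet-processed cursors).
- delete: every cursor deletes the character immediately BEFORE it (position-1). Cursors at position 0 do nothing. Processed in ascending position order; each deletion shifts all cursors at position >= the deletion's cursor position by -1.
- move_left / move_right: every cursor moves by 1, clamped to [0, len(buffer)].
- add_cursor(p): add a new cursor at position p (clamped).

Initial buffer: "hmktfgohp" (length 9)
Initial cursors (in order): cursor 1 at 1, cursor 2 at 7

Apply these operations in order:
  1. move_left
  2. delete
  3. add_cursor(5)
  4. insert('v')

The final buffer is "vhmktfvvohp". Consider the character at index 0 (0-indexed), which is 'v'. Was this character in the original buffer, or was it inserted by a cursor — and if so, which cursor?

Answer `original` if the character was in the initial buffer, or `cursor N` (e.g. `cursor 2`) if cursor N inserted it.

Answer: cursor 1

Derivation:
After op 1 (move_left): buffer="hmktfgohp" (len 9), cursors c1@0 c2@6, authorship .........
After op 2 (delete): buffer="hmktfohp" (len 8), cursors c1@0 c2@5, authorship ........
After op 3 (add_cursor(5)): buffer="hmktfohp" (len 8), cursors c1@0 c2@5 c3@5, authorship ........
After op 4 (insert('v')): buffer="vhmktfvvohp" (len 11), cursors c1@1 c2@8 c3@8, authorship 1.....23...
Authorship (.=original, N=cursor N): 1 . . . . . 2 3 . . .
Index 0: author = 1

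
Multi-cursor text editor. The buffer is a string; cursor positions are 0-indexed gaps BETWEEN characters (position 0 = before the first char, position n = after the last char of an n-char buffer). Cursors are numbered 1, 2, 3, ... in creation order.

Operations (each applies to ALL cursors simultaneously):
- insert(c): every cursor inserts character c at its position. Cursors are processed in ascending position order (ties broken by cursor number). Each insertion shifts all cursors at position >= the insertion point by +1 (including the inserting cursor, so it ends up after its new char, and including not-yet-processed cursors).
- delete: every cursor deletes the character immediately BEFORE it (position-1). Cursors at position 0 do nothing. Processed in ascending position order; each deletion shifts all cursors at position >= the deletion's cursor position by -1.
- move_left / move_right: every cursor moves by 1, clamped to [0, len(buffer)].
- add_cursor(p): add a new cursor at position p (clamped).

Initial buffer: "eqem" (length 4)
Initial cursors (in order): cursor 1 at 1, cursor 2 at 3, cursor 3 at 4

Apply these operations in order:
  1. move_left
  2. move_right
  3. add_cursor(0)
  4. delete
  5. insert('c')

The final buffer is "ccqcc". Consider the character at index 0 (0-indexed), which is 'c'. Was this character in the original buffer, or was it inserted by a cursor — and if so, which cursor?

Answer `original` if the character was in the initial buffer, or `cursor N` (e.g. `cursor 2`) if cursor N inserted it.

Answer: cursor 1

Derivation:
After op 1 (move_left): buffer="eqem" (len 4), cursors c1@0 c2@2 c3@3, authorship ....
After op 2 (move_right): buffer="eqem" (len 4), cursors c1@1 c2@3 c3@4, authorship ....
After op 3 (add_cursor(0)): buffer="eqem" (len 4), cursors c4@0 c1@1 c2@3 c3@4, authorship ....
After op 4 (delete): buffer="q" (len 1), cursors c1@0 c4@0 c2@1 c3@1, authorship .
After op 5 (insert('c')): buffer="ccqcc" (len 5), cursors c1@2 c4@2 c2@5 c3@5, authorship 14.23
Authorship (.=original, N=cursor N): 1 4 . 2 3
Index 0: author = 1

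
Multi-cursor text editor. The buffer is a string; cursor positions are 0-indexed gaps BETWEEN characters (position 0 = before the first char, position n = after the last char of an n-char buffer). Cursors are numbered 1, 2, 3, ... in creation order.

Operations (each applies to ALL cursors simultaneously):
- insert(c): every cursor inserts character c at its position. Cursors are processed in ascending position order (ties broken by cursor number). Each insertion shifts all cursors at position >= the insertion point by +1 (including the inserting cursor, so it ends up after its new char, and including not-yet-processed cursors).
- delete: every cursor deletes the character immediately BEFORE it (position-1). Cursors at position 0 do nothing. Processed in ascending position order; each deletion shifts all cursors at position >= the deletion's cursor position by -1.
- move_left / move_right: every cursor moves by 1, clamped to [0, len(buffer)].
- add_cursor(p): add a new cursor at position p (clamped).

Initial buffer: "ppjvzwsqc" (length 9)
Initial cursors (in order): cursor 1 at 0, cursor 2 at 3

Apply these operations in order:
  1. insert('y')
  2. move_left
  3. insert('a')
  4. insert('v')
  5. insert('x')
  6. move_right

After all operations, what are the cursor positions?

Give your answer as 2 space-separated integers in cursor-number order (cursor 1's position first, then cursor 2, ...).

After op 1 (insert('y')): buffer="yppjyvzwsqc" (len 11), cursors c1@1 c2@5, authorship 1...2......
After op 2 (move_left): buffer="yppjyvzwsqc" (len 11), cursors c1@0 c2@4, authorship 1...2......
After op 3 (insert('a')): buffer="ayppjayvzwsqc" (len 13), cursors c1@1 c2@6, authorship 11...22......
After op 4 (insert('v')): buffer="avyppjavyvzwsqc" (len 15), cursors c1@2 c2@8, authorship 111...222......
After op 5 (insert('x')): buffer="avxyppjavxyvzwsqc" (len 17), cursors c1@3 c2@10, authorship 1111...2222......
After op 6 (move_right): buffer="avxyppjavxyvzwsqc" (len 17), cursors c1@4 c2@11, authorship 1111...2222......

Answer: 4 11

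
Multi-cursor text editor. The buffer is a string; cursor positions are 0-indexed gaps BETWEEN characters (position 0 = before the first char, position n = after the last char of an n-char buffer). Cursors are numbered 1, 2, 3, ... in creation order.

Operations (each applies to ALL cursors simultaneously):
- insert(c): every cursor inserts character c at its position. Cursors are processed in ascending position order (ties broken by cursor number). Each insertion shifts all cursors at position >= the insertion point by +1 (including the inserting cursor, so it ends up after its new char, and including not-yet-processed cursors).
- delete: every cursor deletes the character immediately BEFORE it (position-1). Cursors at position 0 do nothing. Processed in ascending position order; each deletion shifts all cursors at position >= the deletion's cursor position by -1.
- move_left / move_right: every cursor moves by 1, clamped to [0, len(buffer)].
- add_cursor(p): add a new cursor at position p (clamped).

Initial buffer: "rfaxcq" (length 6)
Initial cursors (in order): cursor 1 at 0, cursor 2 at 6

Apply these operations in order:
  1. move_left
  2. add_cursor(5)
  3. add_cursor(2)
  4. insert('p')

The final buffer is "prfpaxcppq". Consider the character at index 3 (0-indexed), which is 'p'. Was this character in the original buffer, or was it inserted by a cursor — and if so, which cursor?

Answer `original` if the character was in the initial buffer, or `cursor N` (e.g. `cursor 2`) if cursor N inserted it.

Answer: cursor 4

Derivation:
After op 1 (move_left): buffer="rfaxcq" (len 6), cursors c1@0 c2@5, authorship ......
After op 2 (add_cursor(5)): buffer="rfaxcq" (len 6), cursors c1@0 c2@5 c3@5, authorship ......
After op 3 (add_cursor(2)): buffer="rfaxcq" (len 6), cursors c1@0 c4@2 c2@5 c3@5, authorship ......
After op 4 (insert('p')): buffer="prfpaxcppq" (len 10), cursors c1@1 c4@4 c2@9 c3@9, authorship 1..4...23.
Authorship (.=original, N=cursor N): 1 . . 4 . . . 2 3 .
Index 3: author = 4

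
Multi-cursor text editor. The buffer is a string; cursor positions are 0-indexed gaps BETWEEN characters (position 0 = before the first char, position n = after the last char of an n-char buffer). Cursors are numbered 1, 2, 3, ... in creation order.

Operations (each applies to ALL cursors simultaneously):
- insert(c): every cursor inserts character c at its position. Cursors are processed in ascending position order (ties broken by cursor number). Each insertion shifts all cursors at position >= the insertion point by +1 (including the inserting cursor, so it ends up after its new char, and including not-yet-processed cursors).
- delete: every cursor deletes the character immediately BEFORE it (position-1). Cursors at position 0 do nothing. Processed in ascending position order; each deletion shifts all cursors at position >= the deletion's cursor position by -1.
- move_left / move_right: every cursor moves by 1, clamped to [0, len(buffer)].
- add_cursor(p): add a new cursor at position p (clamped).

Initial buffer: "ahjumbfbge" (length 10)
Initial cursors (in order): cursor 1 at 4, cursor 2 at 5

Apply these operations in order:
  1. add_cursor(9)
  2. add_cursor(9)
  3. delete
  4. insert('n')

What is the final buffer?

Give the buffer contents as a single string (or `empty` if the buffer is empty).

Answer: ahjnnbfnne

Derivation:
After op 1 (add_cursor(9)): buffer="ahjumbfbge" (len 10), cursors c1@4 c2@5 c3@9, authorship ..........
After op 2 (add_cursor(9)): buffer="ahjumbfbge" (len 10), cursors c1@4 c2@5 c3@9 c4@9, authorship ..........
After op 3 (delete): buffer="ahjbfe" (len 6), cursors c1@3 c2@3 c3@5 c4@5, authorship ......
After op 4 (insert('n')): buffer="ahjnnbfnne" (len 10), cursors c1@5 c2@5 c3@9 c4@9, authorship ...12..34.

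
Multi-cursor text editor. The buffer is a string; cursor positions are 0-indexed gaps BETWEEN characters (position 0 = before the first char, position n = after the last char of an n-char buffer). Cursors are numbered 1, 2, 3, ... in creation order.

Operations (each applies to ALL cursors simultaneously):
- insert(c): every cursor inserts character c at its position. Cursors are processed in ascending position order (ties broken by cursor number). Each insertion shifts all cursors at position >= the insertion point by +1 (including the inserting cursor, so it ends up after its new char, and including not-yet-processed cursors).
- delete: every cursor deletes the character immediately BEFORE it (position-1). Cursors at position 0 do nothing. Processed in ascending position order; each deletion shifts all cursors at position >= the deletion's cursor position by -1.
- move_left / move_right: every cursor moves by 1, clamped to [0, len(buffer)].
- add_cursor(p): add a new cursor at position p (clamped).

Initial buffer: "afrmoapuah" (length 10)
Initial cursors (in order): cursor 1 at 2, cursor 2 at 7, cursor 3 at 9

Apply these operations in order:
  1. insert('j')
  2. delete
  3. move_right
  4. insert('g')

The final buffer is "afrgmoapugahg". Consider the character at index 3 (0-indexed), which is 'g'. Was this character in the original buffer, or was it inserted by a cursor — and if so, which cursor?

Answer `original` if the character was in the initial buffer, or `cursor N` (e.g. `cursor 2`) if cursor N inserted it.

After op 1 (insert('j')): buffer="afjrmoapjuajh" (len 13), cursors c1@3 c2@9 c3@12, authorship ..1.....2..3.
After op 2 (delete): buffer="afrmoapuah" (len 10), cursors c1@2 c2@7 c3@9, authorship ..........
After op 3 (move_right): buffer="afrmoapuah" (len 10), cursors c1@3 c2@8 c3@10, authorship ..........
After op 4 (insert('g')): buffer="afrgmoapugahg" (len 13), cursors c1@4 c2@10 c3@13, authorship ...1.....2..3
Authorship (.=original, N=cursor N): . . . 1 . . . . . 2 . . 3
Index 3: author = 1

Answer: cursor 1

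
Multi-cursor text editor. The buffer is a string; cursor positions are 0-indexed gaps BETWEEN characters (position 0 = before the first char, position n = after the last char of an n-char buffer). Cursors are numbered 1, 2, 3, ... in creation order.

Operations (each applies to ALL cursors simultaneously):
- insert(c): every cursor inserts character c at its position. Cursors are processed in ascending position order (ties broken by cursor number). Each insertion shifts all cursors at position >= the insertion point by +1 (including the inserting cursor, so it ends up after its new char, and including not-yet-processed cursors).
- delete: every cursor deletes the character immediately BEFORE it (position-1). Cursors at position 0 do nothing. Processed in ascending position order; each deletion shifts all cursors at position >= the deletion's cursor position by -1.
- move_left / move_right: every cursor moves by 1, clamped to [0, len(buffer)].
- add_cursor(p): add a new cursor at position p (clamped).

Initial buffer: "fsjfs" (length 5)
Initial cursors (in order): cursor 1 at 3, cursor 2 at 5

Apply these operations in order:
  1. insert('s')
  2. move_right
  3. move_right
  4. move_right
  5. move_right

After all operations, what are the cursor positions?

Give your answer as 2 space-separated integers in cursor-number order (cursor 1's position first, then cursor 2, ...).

Answer: 7 7

Derivation:
After op 1 (insert('s')): buffer="fsjsfss" (len 7), cursors c1@4 c2@7, authorship ...1..2
After op 2 (move_right): buffer="fsjsfss" (len 7), cursors c1@5 c2@7, authorship ...1..2
After op 3 (move_right): buffer="fsjsfss" (len 7), cursors c1@6 c2@7, authorship ...1..2
After op 4 (move_right): buffer="fsjsfss" (len 7), cursors c1@7 c2@7, authorship ...1..2
After op 5 (move_right): buffer="fsjsfss" (len 7), cursors c1@7 c2@7, authorship ...1..2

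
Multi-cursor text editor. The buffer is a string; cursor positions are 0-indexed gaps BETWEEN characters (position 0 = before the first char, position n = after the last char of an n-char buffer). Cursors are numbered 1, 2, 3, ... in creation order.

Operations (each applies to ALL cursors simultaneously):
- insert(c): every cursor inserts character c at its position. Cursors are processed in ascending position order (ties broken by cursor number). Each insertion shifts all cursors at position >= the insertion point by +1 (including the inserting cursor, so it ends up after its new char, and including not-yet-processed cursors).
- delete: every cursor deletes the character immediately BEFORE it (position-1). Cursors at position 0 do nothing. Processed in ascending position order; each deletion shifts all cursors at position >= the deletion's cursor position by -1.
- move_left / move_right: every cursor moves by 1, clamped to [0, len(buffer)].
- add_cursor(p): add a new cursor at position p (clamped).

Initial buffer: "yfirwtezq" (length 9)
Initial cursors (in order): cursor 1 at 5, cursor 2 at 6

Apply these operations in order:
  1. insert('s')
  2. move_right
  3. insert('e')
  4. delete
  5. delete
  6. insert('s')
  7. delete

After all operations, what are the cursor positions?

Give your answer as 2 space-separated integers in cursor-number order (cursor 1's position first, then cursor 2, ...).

Answer: 6 7

Derivation:
After op 1 (insert('s')): buffer="yfirwstsezq" (len 11), cursors c1@6 c2@8, authorship .....1.2...
After op 2 (move_right): buffer="yfirwstsezq" (len 11), cursors c1@7 c2@9, authorship .....1.2...
After op 3 (insert('e')): buffer="yfirwsteseezq" (len 13), cursors c1@8 c2@11, authorship .....1.12.2..
After op 4 (delete): buffer="yfirwstsezq" (len 11), cursors c1@7 c2@9, authorship .....1.2...
After op 5 (delete): buffer="yfirwsszq" (len 9), cursors c1@6 c2@7, authorship .....12..
After op 6 (insert('s')): buffer="yfirwsssszq" (len 11), cursors c1@7 c2@9, authorship .....1122..
After op 7 (delete): buffer="yfirwsszq" (len 9), cursors c1@6 c2@7, authorship .....12..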